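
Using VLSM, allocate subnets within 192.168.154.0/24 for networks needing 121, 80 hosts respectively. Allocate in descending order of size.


121 hosts -> /25 (126 usable): 192.168.154.0/25
80 hosts -> /25 (126 usable): 192.168.154.128/25
Allocation: 192.168.154.0/25 (121 hosts, 126 usable); 192.168.154.128/25 (80 hosts, 126 usable)


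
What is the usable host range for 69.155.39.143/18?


Network: 69.155.0.0
Broadcast: 69.155.63.255
First usable = network + 1
Last usable = broadcast - 1
Range: 69.155.0.1 to 69.155.63.254


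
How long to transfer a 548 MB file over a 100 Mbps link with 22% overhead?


Effective throughput = 100 * (1 - 22/100) = 78 Mbps
File size in Mb = 548 * 8 = 4384 Mb
Time = 4384 / 78
Time = 56.2051 seconds


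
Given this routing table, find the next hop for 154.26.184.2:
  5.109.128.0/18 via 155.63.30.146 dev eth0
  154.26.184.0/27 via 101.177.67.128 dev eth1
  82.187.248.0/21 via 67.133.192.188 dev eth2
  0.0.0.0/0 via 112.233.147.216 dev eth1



Longest prefix match for 154.26.184.2:
  /18 5.109.128.0: no
  /27 154.26.184.0: MATCH
  /21 82.187.248.0: no
  /0 0.0.0.0: MATCH
Selected: next-hop 101.177.67.128 via eth1 (matched /27)


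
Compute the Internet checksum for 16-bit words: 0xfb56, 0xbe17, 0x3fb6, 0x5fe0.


Sum all words (with carry folding):
+ 0xfb56 = 0xfb56
+ 0xbe17 = 0xb96e
+ 0x3fb6 = 0xf924
+ 0x5fe0 = 0x5905
One's complement: ~0x5905
Checksum = 0xa6fa


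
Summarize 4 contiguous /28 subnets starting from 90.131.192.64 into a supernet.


Original prefix: /28
Number of subnets: 4 = 2^2
New prefix = 28 - 2 = 26
Supernet: 90.131.192.64/26


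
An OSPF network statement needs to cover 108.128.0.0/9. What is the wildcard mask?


Subnet mask: 255.128.0.0
Wildcard = 255.255.255.255 - subnet mask
255 - 255 = 0
255 - 128 = 127
255 - 0 = 255
255 - 0 = 255
Wildcard: 0.127.255.255


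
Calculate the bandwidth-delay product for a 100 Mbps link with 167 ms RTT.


BDP = bandwidth * RTT
= 100 Mbps * 167 ms
= 100 * 1e6 * 167 / 1000 bits
= 16700000 bits
= 2087500 bytes
= 2038.5742 KB
BDP = 16700000 bits (2087500 bytes)


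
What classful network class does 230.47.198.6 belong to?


First octet: 230
Binary: 11100110
1110xxxx -> Class D (224-239)
Class D (multicast), default mask N/A


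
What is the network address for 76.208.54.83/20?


IP:   01001100.11010000.00110110.01010011
Mask: 11111111.11111111.11110000.00000000
AND operation:
Net:  01001100.11010000.00110000.00000000
Network: 76.208.48.0/20


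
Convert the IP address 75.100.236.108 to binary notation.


75 = 01001011
100 = 01100100
236 = 11101100
108 = 01101100
Binary: 01001011.01100100.11101100.01101100


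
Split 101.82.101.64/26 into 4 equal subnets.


New prefix = 26 + 2 = 28
Each subnet has 16 addresses
  101.82.101.64/28
  101.82.101.80/28
  101.82.101.96/28
  101.82.101.112/28
Subnets: 101.82.101.64/28, 101.82.101.80/28, 101.82.101.96/28, 101.82.101.112/28


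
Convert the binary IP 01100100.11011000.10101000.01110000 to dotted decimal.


01100100 = 100
11011000 = 216
10101000 = 168
01110000 = 112
IP: 100.216.168.112


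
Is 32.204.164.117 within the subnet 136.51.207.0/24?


Subnet network: 136.51.207.0
Test IP AND mask: 32.204.164.0
No, 32.204.164.117 is not in 136.51.207.0/24


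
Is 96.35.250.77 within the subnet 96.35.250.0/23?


Subnet network: 96.35.250.0
Test IP AND mask: 96.35.250.0
Yes, 96.35.250.77 is in 96.35.250.0/23


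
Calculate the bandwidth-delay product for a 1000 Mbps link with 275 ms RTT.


BDP = bandwidth * RTT
= 1000 Mbps * 275 ms
= 1000 * 1e6 * 275 / 1000 bits
= 275000000 bits
= 34375000 bytes
= 33569.3359 KB
BDP = 275000000 bits (34375000 bytes)


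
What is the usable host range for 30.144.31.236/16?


Network: 30.144.0.0
Broadcast: 30.144.255.255
First usable = network + 1
Last usable = broadcast - 1
Range: 30.144.0.1 to 30.144.255.254


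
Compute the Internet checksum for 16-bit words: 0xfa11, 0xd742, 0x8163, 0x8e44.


Sum all words (with carry folding):
+ 0xfa11 = 0xfa11
+ 0xd742 = 0xd154
+ 0x8163 = 0x52b8
+ 0x8e44 = 0xe0fc
One's complement: ~0xe0fc
Checksum = 0x1f03


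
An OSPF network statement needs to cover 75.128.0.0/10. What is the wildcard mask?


Subnet mask: 255.192.0.0
Wildcard = 255.255.255.255 - subnet mask
255 - 255 = 0
255 - 192 = 63
255 - 0 = 255
255 - 0 = 255
Wildcard: 0.63.255.255


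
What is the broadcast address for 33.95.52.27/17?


Network: 33.95.0.0/17
Host bits = 15
Set all host bits to 1:
Broadcast: 33.95.127.255


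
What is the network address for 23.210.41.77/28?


IP:   00010111.11010010.00101001.01001101
Mask: 11111111.11111111.11111111.11110000
AND operation:
Net:  00010111.11010010.00101001.01000000
Network: 23.210.41.64/28


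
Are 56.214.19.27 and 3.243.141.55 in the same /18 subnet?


Mask: 255.255.192.0
56.214.19.27 AND mask = 56.214.0.0
3.243.141.55 AND mask = 3.243.128.0
No, different subnets (56.214.0.0 vs 3.243.128.0)


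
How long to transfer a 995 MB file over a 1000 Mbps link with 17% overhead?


Effective throughput = 1000 * (1 - 17/100) = 830 Mbps
File size in Mb = 995 * 8 = 7960 Mb
Time = 7960 / 830
Time = 9.5904 seconds


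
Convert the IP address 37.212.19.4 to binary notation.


37 = 00100101
212 = 11010100
19 = 00010011
4 = 00000100
Binary: 00100101.11010100.00010011.00000100


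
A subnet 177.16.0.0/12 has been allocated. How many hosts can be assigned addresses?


Host bits = 32 - 12 = 20
Total addresses = 2^20 = 1048576
Usable = total - 2 (network and broadcast)
Usable hosts: 1048574


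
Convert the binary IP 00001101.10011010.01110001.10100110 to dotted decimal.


00001101 = 13
10011010 = 154
01110001 = 113
10100110 = 166
IP: 13.154.113.166


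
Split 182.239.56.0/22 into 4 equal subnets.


New prefix = 22 + 2 = 24
Each subnet has 256 addresses
  182.239.56.0/24
  182.239.57.0/24
  182.239.58.0/24
  182.239.59.0/24
Subnets: 182.239.56.0/24, 182.239.57.0/24, 182.239.58.0/24, 182.239.59.0/24


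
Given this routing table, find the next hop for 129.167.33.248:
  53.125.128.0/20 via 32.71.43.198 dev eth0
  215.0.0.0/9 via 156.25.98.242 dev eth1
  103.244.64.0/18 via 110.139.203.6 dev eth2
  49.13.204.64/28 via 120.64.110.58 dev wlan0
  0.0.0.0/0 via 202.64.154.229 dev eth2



Longest prefix match for 129.167.33.248:
  /20 53.125.128.0: no
  /9 215.0.0.0: no
  /18 103.244.64.0: no
  /28 49.13.204.64: no
  /0 0.0.0.0: MATCH
Selected: next-hop 202.64.154.229 via eth2 (matched /0)


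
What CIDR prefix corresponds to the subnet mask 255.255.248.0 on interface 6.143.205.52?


Binary: 11111111.11111111.11111000.00000000
Count leading 1s
Prefix: /21


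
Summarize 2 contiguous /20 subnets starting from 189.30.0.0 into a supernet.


Original prefix: /20
Number of subnets: 2 = 2^1
New prefix = 20 - 1 = 19
Supernet: 189.30.0.0/19


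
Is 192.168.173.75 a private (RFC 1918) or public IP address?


RFC 1918 private ranges:
  10.0.0.0/8 (10.0.0.0 - 10.255.255.255)
  172.16.0.0/12 (172.16.0.0 - 172.31.255.255)
  192.168.0.0/16 (192.168.0.0 - 192.168.255.255)
Private (in 192.168.0.0/16)


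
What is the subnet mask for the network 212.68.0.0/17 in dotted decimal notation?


/17 means 17 network bits, 15 host bits
Binary: 11111111111111111000000000000000
Mask: 255.255.128.0


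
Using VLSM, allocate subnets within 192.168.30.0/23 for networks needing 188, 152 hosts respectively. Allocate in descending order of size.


188 hosts -> /24 (254 usable): 192.168.30.0/24
152 hosts -> /24 (254 usable): 192.168.31.0/24
Allocation: 192.168.30.0/24 (188 hosts, 254 usable); 192.168.31.0/24 (152 hosts, 254 usable)


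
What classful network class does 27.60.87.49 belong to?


First octet: 27
Binary: 00011011
0xxxxxxx -> Class A (1-126)
Class A, default mask 255.0.0.0 (/8)


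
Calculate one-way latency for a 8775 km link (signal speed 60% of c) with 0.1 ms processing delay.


Speed = 0.6 * 3e5 km/s = 180000 km/s
Propagation delay = 8775 / 180000 = 0.0488 s = 48.75 ms
Processing delay = 0.1 ms
Total one-way latency = 48.85 ms


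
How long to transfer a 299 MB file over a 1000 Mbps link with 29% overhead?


Effective throughput = 1000 * (1 - 29/100) = 710 Mbps
File size in Mb = 299 * 8 = 2392 Mb
Time = 2392 / 710
Time = 3.369 seconds


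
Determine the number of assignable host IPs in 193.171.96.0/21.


Host bits = 32 - 21 = 11
Total addresses = 2^11 = 2048
Usable = total - 2 (network and broadcast)
Usable hosts: 2046


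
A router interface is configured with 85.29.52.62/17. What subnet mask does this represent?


/17 means 17 network bits, 15 host bits
Binary: 11111111111111111000000000000000
Mask: 255.255.128.0


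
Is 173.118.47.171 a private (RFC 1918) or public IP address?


RFC 1918 private ranges:
  10.0.0.0/8 (10.0.0.0 - 10.255.255.255)
  172.16.0.0/12 (172.16.0.0 - 172.31.255.255)
  192.168.0.0/16 (192.168.0.0 - 192.168.255.255)
Public (not in any RFC 1918 range)


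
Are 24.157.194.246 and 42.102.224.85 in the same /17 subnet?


Mask: 255.255.128.0
24.157.194.246 AND mask = 24.157.128.0
42.102.224.85 AND mask = 42.102.128.0
No, different subnets (24.157.128.0 vs 42.102.128.0)


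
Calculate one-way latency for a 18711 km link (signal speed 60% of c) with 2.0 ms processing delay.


Speed = 0.6 * 3e5 km/s = 180000 km/s
Propagation delay = 18711 / 180000 = 0.104 s = 103.95 ms
Processing delay = 2.0 ms
Total one-way latency = 105.95 ms


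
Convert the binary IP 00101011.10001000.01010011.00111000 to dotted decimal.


00101011 = 43
10001000 = 136
01010011 = 83
00111000 = 56
IP: 43.136.83.56


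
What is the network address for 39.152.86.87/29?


IP:   00100111.10011000.01010110.01010111
Mask: 11111111.11111111.11111111.11111000
AND operation:
Net:  00100111.10011000.01010110.01010000
Network: 39.152.86.80/29


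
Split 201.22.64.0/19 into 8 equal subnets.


New prefix = 19 + 3 = 22
Each subnet has 1024 addresses
  201.22.64.0/22
  201.22.68.0/22
  201.22.72.0/22
  201.22.76.0/22
  201.22.80.0/22
  201.22.84.0/22
  201.22.88.0/22
  201.22.92.0/22
Subnets: 201.22.64.0/22, 201.22.68.0/22, 201.22.72.0/22, 201.22.76.0/22, 201.22.80.0/22, 201.22.84.0/22, 201.22.88.0/22, 201.22.92.0/22


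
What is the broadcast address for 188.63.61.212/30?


Network: 188.63.61.212/30
Host bits = 2
Set all host bits to 1:
Broadcast: 188.63.61.215


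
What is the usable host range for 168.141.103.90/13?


Network: 168.136.0.0
Broadcast: 168.143.255.255
First usable = network + 1
Last usable = broadcast - 1
Range: 168.136.0.1 to 168.143.255.254


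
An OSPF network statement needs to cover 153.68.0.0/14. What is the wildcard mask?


Subnet mask: 255.252.0.0
Wildcard = 255.255.255.255 - subnet mask
255 - 255 = 0
255 - 252 = 3
255 - 0 = 255
255 - 0 = 255
Wildcard: 0.3.255.255


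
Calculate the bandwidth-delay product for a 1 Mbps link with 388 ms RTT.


BDP = bandwidth * RTT
= 1 Mbps * 388 ms
= 1 * 1e6 * 388 / 1000 bits
= 388000 bits
= 48500 bytes
= 47.3633 KB
BDP = 388000 bits (48500 bytes)


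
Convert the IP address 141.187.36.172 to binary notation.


141 = 10001101
187 = 10111011
36 = 00100100
172 = 10101100
Binary: 10001101.10111011.00100100.10101100


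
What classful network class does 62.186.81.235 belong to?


First octet: 62
Binary: 00111110
0xxxxxxx -> Class A (1-126)
Class A, default mask 255.0.0.0 (/8)


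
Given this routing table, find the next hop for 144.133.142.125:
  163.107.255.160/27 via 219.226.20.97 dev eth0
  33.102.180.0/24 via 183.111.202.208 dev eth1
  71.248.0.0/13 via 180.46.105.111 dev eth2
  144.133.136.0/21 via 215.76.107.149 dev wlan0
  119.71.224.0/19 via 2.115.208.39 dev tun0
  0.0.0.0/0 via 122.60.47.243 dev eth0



Longest prefix match for 144.133.142.125:
  /27 163.107.255.160: no
  /24 33.102.180.0: no
  /13 71.248.0.0: no
  /21 144.133.136.0: MATCH
  /19 119.71.224.0: no
  /0 0.0.0.0: MATCH
Selected: next-hop 215.76.107.149 via wlan0 (matched /21)


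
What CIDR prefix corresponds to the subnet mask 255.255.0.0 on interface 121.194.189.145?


Binary: 11111111.11111111.00000000.00000000
Count leading 1s
Prefix: /16


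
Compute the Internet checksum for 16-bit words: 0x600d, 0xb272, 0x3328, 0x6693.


Sum all words (with carry folding):
+ 0x600d = 0x600d
+ 0xb272 = 0x1280
+ 0x3328 = 0x45a8
+ 0x6693 = 0xac3b
One's complement: ~0xac3b
Checksum = 0x53c4


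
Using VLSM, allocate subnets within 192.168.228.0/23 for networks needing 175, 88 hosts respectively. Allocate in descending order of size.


175 hosts -> /24 (254 usable): 192.168.228.0/24
88 hosts -> /25 (126 usable): 192.168.229.0/25
Allocation: 192.168.228.0/24 (175 hosts, 254 usable); 192.168.229.0/25 (88 hosts, 126 usable)


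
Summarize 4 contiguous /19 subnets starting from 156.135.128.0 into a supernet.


Original prefix: /19
Number of subnets: 4 = 2^2
New prefix = 19 - 2 = 17
Supernet: 156.135.128.0/17


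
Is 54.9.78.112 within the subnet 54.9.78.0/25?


Subnet network: 54.9.78.0
Test IP AND mask: 54.9.78.0
Yes, 54.9.78.112 is in 54.9.78.0/25


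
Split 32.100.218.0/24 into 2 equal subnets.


New prefix = 24 + 1 = 25
Each subnet has 128 addresses
  32.100.218.0/25
  32.100.218.128/25
Subnets: 32.100.218.0/25, 32.100.218.128/25


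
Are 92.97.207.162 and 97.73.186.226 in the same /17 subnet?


Mask: 255.255.128.0
92.97.207.162 AND mask = 92.97.128.0
97.73.186.226 AND mask = 97.73.128.0
No, different subnets (92.97.128.0 vs 97.73.128.0)


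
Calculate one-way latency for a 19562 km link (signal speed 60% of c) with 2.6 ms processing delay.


Speed = 0.6 * 3e5 km/s = 180000 km/s
Propagation delay = 19562 / 180000 = 0.1087 s = 108.6778 ms
Processing delay = 2.6 ms
Total one-way latency = 111.2778 ms


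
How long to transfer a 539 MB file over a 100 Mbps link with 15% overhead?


Effective throughput = 100 * (1 - 15/100) = 85 Mbps
File size in Mb = 539 * 8 = 4312 Mb
Time = 4312 / 85
Time = 50.7294 seconds


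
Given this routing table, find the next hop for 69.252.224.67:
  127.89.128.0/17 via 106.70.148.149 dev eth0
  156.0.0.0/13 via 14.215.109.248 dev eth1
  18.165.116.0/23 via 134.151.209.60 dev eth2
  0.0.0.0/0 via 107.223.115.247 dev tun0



Longest prefix match for 69.252.224.67:
  /17 127.89.128.0: no
  /13 156.0.0.0: no
  /23 18.165.116.0: no
  /0 0.0.0.0: MATCH
Selected: next-hop 107.223.115.247 via tun0 (matched /0)


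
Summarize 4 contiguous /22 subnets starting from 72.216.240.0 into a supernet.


Original prefix: /22
Number of subnets: 4 = 2^2
New prefix = 22 - 2 = 20
Supernet: 72.216.240.0/20


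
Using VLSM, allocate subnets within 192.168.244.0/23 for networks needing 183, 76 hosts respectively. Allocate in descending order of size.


183 hosts -> /24 (254 usable): 192.168.244.0/24
76 hosts -> /25 (126 usable): 192.168.245.0/25
Allocation: 192.168.244.0/24 (183 hosts, 254 usable); 192.168.245.0/25 (76 hosts, 126 usable)


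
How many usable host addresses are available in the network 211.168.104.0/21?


Host bits = 32 - 21 = 11
Total addresses = 2^11 = 2048
Usable = total - 2 (network and broadcast)
Usable hosts: 2046


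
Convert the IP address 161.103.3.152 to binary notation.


161 = 10100001
103 = 01100111
3 = 00000011
152 = 10011000
Binary: 10100001.01100111.00000011.10011000


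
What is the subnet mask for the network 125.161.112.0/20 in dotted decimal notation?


/20 means 20 network bits, 12 host bits
Binary: 11111111111111111111000000000000
Mask: 255.255.240.0


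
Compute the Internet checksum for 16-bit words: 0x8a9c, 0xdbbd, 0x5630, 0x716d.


Sum all words (with carry folding):
+ 0x8a9c = 0x8a9c
+ 0xdbbd = 0x665a
+ 0x5630 = 0xbc8a
+ 0x716d = 0x2df8
One's complement: ~0x2df8
Checksum = 0xd207


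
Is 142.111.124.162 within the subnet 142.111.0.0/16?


Subnet network: 142.111.0.0
Test IP AND mask: 142.111.0.0
Yes, 142.111.124.162 is in 142.111.0.0/16


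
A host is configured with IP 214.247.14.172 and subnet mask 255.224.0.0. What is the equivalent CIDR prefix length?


Binary: 11111111.11100000.00000000.00000000
Count leading 1s
Prefix: /11


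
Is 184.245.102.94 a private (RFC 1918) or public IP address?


RFC 1918 private ranges:
  10.0.0.0/8 (10.0.0.0 - 10.255.255.255)
  172.16.0.0/12 (172.16.0.0 - 172.31.255.255)
  192.168.0.0/16 (192.168.0.0 - 192.168.255.255)
Public (not in any RFC 1918 range)


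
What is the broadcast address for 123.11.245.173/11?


Network: 123.0.0.0/11
Host bits = 21
Set all host bits to 1:
Broadcast: 123.31.255.255


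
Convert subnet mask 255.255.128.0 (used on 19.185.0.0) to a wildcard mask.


Subnet mask: 255.255.128.0
Wildcard = 255.255.255.255 - subnet mask
255 - 255 = 0
255 - 255 = 0
255 - 128 = 127
255 - 0 = 255
Wildcard: 0.0.127.255


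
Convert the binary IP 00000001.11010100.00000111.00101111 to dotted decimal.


00000001 = 1
11010100 = 212
00000111 = 7
00101111 = 47
IP: 1.212.7.47


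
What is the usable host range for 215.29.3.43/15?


Network: 215.28.0.0
Broadcast: 215.29.255.255
First usable = network + 1
Last usable = broadcast - 1
Range: 215.28.0.1 to 215.29.255.254


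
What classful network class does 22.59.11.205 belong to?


First octet: 22
Binary: 00010110
0xxxxxxx -> Class A (1-126)
Class A, default mask 255.0.0.0 (/8)


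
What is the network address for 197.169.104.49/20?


IP:   11000101.10101001.01101000.00110001
Mask: 11111111.11111111.11110000.00000000
AND operation:
Net:  11000101.10101001.01100000.00000000
Network: 197.169.96.0/20


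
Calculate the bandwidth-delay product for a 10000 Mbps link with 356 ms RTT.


BDP = bandwidth * RTT
= 10000 Mbps * 356 ms
= 10000 * 1e6 * 356 / 1000 bits
= 3560000000 bits
= 445000000 bytes
= 434570.3125 KB
BDP = 3560000000 bits (445000000 bytes)


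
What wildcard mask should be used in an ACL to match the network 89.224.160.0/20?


Subnet mask: 255.255.240.0
Wildcard = 255.255.255.255 - subnet mask
255 - 255 = 0
255 - 255 = 0
255 - 240 = 15
255 - 0 = 255
Wildcard: 0.0.15.255


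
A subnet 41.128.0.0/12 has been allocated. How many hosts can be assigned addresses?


Host bits = 32 - 12 = 20
Total addresses = 2^20 = 1048576
Usable = total - 2 (network and broadcast)
Usable hosts: 1048574


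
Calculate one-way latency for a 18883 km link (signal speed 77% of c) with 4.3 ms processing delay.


Speed = 0.77 * 3e5 km/s = 231000 km/s
Propagation delay = 18883 / 231000 = 0.0817 s = 81.7446 ms
Processing delay = 4.3 ms
Total one-way latency = 86.0446 ms


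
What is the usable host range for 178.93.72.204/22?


Network: 178.93.72.0
Broadcast: 178.93.75.255
First usable = network + 1
Last usable = broadcast - 1
Range: 178.93.72.1 to 178.93.75.254


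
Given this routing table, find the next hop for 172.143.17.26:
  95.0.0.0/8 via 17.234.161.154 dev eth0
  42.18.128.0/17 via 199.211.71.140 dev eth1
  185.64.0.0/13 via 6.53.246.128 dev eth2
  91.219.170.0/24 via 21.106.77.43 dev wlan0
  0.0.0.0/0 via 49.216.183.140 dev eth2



Longest prefix match for 172.143.17.26:
  /8 95.0.0.0: no
  /17 42.18.128.0: no
  /13 185.64.0.0: no
  /24 91.219.170.0: no
  /0 0.0.0.0: MATCH
Selected: next-hop 49.216.183.140 via eth2 (matched /0)


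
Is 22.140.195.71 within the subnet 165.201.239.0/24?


Subnet network: 165.201.239.0
Test IP AND mask: 22.140.195.0
No, 22.140.195.71 is not in 165.201.239.0/24


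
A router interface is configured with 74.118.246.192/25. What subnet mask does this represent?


/25 means 25 network bits, 7 host bits
Binary: 11111111111111111111111110000000
Mask: 255.255.255.128


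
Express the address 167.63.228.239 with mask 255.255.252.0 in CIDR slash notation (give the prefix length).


Binary: 11111111.11111111.11111100.00000000
Count leading 1s
Prefix: /22


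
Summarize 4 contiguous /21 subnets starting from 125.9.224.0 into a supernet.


Original prefix: /21
Number of subnets: 4 = 2^2
New prefix = 21 - 2 = 19
Supernet: 125.9.224.0/19


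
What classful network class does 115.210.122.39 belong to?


First octet: 115
Binary: 01110011
0xxxxxxx -> Class A (1-126)
Class A, default mask 255.0.0.0 (/8)


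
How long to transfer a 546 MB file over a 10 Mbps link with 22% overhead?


Effective throughput = 10 * (1 - 22/100) = 7.8 Mbps
File size in Mb = 546 * 8 = 4368 Mb
Time = 4368 / 7.8
Time = 560 seconds


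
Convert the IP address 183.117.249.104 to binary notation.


183 = 10110111
117 = 01110101
249 = 11111001
104 = 01101000
Binary: 10110111.01110101.11111001.01101000


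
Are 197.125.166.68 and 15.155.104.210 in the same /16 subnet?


Mask: 255.255.0.0
197.125.166.68 AND mask = 197.125.0.0
15.155.104.210 AND mask = 15.155.0.0
No, different subnets (197.125.0.0 vs 15.155.0.0)


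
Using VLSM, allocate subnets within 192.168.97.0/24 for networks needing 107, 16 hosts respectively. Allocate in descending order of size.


107 hosts -> /25 (126 usable): 192.168.97.0/25
16 hosts -> /27 (30 usable): 192.168.97.128/27
Allocation: 192.168.97.0/25 (107 hosts, 126 usable); 192.168.97.128/27 (16 hosts, 30 usable)


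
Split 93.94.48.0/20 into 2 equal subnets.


New prefix = 20 + 1 = 21
Each subnet has 2048 addresses
  93.94.48.0/21
  93.94.56.0/21
Subnets: 93.94.48.0/21, 93.94.56.0/21


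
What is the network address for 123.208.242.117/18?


IP:   01111011.11010000.11110010.01110101
Mask: 11111111.11111111.11000000.00000000
AND operation:
Net:  01111011.11010000.11000000.00000000
Network: 123.208.192.0/18


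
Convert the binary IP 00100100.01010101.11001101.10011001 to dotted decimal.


00100100 = 36
01010101 = 85
11001101 = 205
10011001 = 153
IP: 36.85.205.153


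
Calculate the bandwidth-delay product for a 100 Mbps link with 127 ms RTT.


BDP = bandwidth * RTT
= 100 Mbps * 127 ms
= 100 * 1e6 * 127 / 1000 bits
= 12700000 bits
= 1587500 bytes
= 1550.293 KB
BDP = 12700000 bits (1587500 bytes)


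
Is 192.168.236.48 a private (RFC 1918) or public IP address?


RFC 1918 private ranges:
  10.0.0.0/8 (10.0.0.0 - 10.255.255.255)
  172.16.0.0/12 (172.16.0.0 - 172.31.255.255)
  192.168.0.0/16 (192.168.0.0 - 192.168.255.255)
Private (in 192.168.0.0/16)


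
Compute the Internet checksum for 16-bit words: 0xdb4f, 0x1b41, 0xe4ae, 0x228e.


Sum all words (with carry folding):
+ 0xdb4f = 0xdb4f
+ 0x1b41 = 0xf690
+ 0xe4ae = 0xdb3f
+ 0x228e = 0xfdcd
One's complement: ~0xfdcd
Checksum = 0x0232


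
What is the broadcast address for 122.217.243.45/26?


Network: 122.217.243.0/26
Host bits = 6
Set all host bits to 1:
Broadcast: 122.217.243.63


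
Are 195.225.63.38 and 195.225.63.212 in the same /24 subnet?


Mask: 255.255.255.0
195.225.63.38 AND mask = 195.225.63.0
195.225.63.212 AND mask = 195.225.63.0
Yes, same subnet (195.225.63.0)


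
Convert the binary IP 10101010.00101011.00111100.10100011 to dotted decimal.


10101010 = 170
00101011 = 43
00111100 = 60
10100011 = 163
IP: 170.43.60.163


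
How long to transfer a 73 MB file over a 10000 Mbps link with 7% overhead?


Effective throughput = 10000 * (1 - 7/100) = 9300 Mbps
File size in Mb = 73 * 8 = 584 Mb
Time = 584 / 9300
Time = 0.0628 seconds


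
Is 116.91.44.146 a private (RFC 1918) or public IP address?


RFC 1918 private ranges:
  10.0.0.0/8 (10.0.0.0 - 10.255.255.255)
  172.16.0.0/12 (172.16.0.0 - 172.31.255.255)
  192.168.0.0/16 (192.168.0.0 - 192.168.255.255)
Public (not in any RFC 1918 range)


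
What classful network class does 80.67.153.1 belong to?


First octet: 80
Binary: 01010000
0xxxxxxx -> Class A (1-126)
Class A, default mask 255.0.0.0 (/8)


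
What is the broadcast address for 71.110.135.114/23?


Network: 71.110.134.0/23
Host bits = 9
Set all host bits to 1:
Broadcast: 71.110.135.255


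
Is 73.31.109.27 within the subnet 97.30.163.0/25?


Subnet network: 97.30.163.0
Test IP AND mask: 73.31.109.0
No, 73.31.109.27 is not in 97.30.163.0/25


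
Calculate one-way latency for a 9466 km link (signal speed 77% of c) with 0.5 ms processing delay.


Speed = 0.77 * 3e5 km/s = 231000 km/s
Propagation delay = 9466 / 231000 = 0.041 s = 40.9784 ms
Processing delay = 0.5 ms
Total one-way latency = 41.4784 ms


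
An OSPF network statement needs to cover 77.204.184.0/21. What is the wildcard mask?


Subnet mask: 255.255.248.0
Wildcard = 255.255.255.255 - subnet mask
255 - 255 = 0
255 - 255 = 0
255 - 248 = 7
255 - 0 = 255
Wildcard: 0.0.7.255


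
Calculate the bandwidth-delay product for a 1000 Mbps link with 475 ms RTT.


BDP = bandwidth * RTT
= 1000 Mbps * 475 ms
= 1000 * 1e6 * 475 / 1000 bits
= 475000000 bits
= 59375000 bytes
= 57983.3984 KB
BDP = 475000000 bits (59375000 bytes)


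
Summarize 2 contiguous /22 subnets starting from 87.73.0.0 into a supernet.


Original prefix: /22
Number of subnets: 2 = 2^1
New prefix = 22 - 1 = 21
Supernet: 87.73.0.0/21


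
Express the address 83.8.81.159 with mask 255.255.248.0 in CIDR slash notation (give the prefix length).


Binary: 11111111.11111111.11111000.00000000
Count leading 1s
Prefix: /21


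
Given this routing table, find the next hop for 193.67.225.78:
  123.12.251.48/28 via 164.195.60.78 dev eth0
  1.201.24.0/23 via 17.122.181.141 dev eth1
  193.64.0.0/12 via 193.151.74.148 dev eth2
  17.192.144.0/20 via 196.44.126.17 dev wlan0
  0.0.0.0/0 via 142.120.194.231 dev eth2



Longest prefix match for 193.67.225.78:
  /28 123.12.251.48: no
  /23 1.201.24.0: no
  /12 193.64.0.0: MATCH
  /20 17.192.144.0: no
  /0 0.0.0.0: MATCH
Selected: next-hop 193.151.74.148 via eth2 (matched /12)


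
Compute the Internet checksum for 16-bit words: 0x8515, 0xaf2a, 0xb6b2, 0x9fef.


Sum all words (with carry folding):
+ 0x8515 = 0x8515
+ 0xaf2a = 0x3440
+ 0xb6b2 = 0xeaf2
+ 0x9fef = 0x8ae2
One's complement: ~0x8ae2
Checksum = 0x751d


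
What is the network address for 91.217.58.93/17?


IP:   01011011.11011001.00111010.01011101
Mask: 11111111.11111111.10000000.00000000
AND operation:
Net:  01011011.11011001.00000000.00000000
Network: 91.217.0.0/17


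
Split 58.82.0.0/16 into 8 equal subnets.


New prefix = 16 + 3 = 19
Each subnet has 8192 addresses
  58.82.0.0/19
  58.82.32.0/19
  58.82.64.0/19
  58.82.96.0/19
  58.82.128.0/19
  58.82.160.0/19
  58.82.192.0/19
  58.82.224.0/19
Subnets: 58.82.0.0/19, 58.82.32.0/19, 58.82.64.0/19, 58.82.96.0/19, 58.82.128.0/19, 58.82.160.0/19, 58.82.192.0/19, 58.82.224.0/19


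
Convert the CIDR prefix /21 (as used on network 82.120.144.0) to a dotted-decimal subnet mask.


/21 means 21 network bits, 11 host bits
Binary: 11111111111111111111100000000000
Mask: 255.255.248.0


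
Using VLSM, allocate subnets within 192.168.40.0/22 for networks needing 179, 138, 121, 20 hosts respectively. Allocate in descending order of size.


179 hosts -> /24 (254 usable): 192.168.40.0/24
138 hosts -> /24 (254 usable): 192.168.41.0/24
121 hosts -> /25 (126 usable): 192.168.42.0/25
20 hosts -> /27 (30 usable): 192.168.42.128/27
Allocation: 192.168.40.0/24 (179 hosts, 254 usable); 192.168.41.0/24 (138 hosts, 254 usable); 192.168.42.0/25 (121 hosts, 126 usable); 192.168.42.128/27 (20 hosts, 30 usable)


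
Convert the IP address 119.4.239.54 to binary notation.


119 = 01110111
4 = 00000100
239 = 11101111
54 = 00110110
Binary: 01110111.00000100.11101111.00110110


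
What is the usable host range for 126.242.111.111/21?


Network: 126.242.104.0
Broadcast: 126.242.111.255
First usable = network + 1
Last usable = broadcast - 1
Range: 126.242.104.1 to 126.242.111.254


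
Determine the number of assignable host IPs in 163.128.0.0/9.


Host bits = 32 - 9 = 23
Total addresses = 2^23 = 8388608
Usable = total - 2 (network and broadcast)
Usable hosts: 8388606


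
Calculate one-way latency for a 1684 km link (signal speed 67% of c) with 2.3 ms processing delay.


Speed = 0.67 * 3e5 km/s = 201000 km/s
Propagation delay = 1684 / 201000 = 0.0084 s = 8.3781 ms
Processing delay = 2.3 ms
Total one-way latency = 10.6781 ms


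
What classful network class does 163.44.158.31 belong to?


First octet: 163
Binary: 10100011
10xxxxxx -> Class B (128-191)
Class B, default mask 255.255.0.0 (/16)


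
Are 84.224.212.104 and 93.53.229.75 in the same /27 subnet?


Mask: 255.255.255.224
84.224.212.104 AND mask = 84.224.212.96
93.53.229.75 AND mask = 93.53.229.64
No, different subnets (84.224.212.96 vs 93.53.229.64)


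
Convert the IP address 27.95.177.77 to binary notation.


27 = 00011011
95 = 01011111
177 = 10110001
77 = 01001101
Binary: 00011011.01011111.10110001.01001101


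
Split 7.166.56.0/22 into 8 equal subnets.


New prefix = 22 + 3 = 25
Each subnet has 128 addresses
  7.166.56.0/25
  7.166.56.128/25
  7.166.57.0/25
  7.166.57.128/25
  7.166.58.0/25
  7.166.58.128/25
  7.166.59.0/25
  7.166.59.128/25
Subnets: 7.166.56.0/25, 7.166.56.128/25, 7.166.57.0/25, 7.166.57.128/25, 7.166.58.0/25, 7.166.58.128/25, 7.166.59.0/25, 7.166.59.128/25


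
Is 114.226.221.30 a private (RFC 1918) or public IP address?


RFC 1918 private ranges:
  10.0.0.0/8 (10.0.0.0 - 10.255.255.255)
  172.16.0.0/12 (172.16.0.0 - 172.31.255.255)
  192.168.0.0/16 (192.168.0.0 - 192.168.255.255)
Public (not in any RFC 1918 range)


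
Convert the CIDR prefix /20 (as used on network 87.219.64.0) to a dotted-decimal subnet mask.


/20 means 20 network bits, 12 host bits
Binary: 11111111111111111111000000000000
Mask: 255.255.240.0


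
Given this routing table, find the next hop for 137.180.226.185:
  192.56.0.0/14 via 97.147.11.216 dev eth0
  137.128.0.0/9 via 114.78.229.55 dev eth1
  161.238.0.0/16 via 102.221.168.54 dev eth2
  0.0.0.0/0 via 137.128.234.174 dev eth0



Longest prefix match for 137.180.226.185:
  /14 192.56.0.0: no
  /9 137.128.0.0: MATCH
  /16 161.238.0.0: no
  /0 0.0.0.0: MATCH
Selected: next-hop 114.78.229.55 via eth1 (matched /9)


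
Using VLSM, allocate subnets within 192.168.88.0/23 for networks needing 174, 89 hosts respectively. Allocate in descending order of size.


174 hosts -> /24 (254 usable): 192.168.88.0/24
89 hosts -> /25 (126 usable): 192.168.89.0/25
Allocation: 192.168.88.0/24 (174 hosts, 254 usable); 192.168.89.0/25 (89 hosts, 126 usable)


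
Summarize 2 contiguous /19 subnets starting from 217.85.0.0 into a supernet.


Original prefix: /19
Number of subnets: 2 = 2^1
New prefix = 19 - 1 = 18
Supernet: 217.85.0.0/18


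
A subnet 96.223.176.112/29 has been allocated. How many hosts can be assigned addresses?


Host bits = 32 - 29 = 3
Total addresses = 2^3 = 8
Usable = total - 2 (network and broadcast)
Usable hosts: 6


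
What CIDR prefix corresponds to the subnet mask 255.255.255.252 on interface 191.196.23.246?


Binary: 11111111.11111111.11111111.11111100
Count leading 1s
Prefix: /30


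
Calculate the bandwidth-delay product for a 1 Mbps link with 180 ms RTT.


BDP = bandwidth * RTT
= 1 Mbps * 180 ms
= 1 * 1e6 * 180 / 1000 bits
= 180000 bits
= 22500 bytes
= 21.9727 KB
BDP = 180000 bits (22500 bytes)


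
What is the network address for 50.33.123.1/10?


IP:   00110010.00100001.01111011.00000001
Mask: 11111111.11000000.00000000.00000000
AND operation:
Net:  00110010.00000000.00000000.00000000
Network: 50.0.0.0/10


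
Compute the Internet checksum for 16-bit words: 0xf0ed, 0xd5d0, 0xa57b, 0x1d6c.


Sum all words (with carry folding):
+ 0xf0ed = 0xf0ed
+ 0xd5d0 = 0xc6be
+ 0xa57b = 0x6c3a
+ 0x1d6c = 0x89a6
One's complement: ~0x89a6
Checksum = 0x7659


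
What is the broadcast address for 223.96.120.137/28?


Network: 223.96.120.128/28
Host bits = 4
Set all host bits to 1:
Broadcast: 223.96.120.143


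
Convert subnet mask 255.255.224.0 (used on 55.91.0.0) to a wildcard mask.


Subnet mask: 255.255.224.0
Wildcard = 255.255.255.255 - subnet mask
255 - 255 = 0
255 - 255 = 0
255 - 224 = 31
255 - 0 = 255
Wildcard: 0.0.31.255


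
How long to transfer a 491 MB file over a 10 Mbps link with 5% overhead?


Effective throughput = 10 * (1 - 5/100) = 9.5 Mbps
File size in Mb = 491 * 8 = 3928 Mb
Time = 3928 / 9.5
Time = 413.4737 seconds


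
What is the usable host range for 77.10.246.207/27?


Network: 77.10.246.192
Broadcast: 77.10.246.223
First usable = network + 1
Last usable = broadcast - 1
Range: 77.10.246.193 to 77.10.246.222


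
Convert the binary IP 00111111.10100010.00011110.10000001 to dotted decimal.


00111111 = 63
10100010 = 162
00011110 = 30
10000001 = 129
IP: 63.162.30.129


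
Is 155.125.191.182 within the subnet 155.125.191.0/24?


Subnet network: 155.125.191.0
Test IP AND mask: 155.125.191.0
Yes, 155.125.191.182 is in 155.125.191.0/24


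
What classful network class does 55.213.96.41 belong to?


First octet: 55
Binary: 00110111
0xxxxxxx -> Class A (1-126)
Class A, default mask 255.0.0.0 (/8)


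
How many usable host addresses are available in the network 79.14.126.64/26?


Host bits = 32 - 26 = 6
Total addresses = 2^6 = 64
Usable = total - 2 (network and broadcast)
Usable hosts: 62


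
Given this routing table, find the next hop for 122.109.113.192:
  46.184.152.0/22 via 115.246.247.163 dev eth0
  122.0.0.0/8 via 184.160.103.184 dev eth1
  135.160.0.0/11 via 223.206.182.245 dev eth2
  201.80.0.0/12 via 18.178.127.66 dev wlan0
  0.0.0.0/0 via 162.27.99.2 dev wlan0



Longest prefix match for 122.109.113.192:
  /22 46.184.152.0: no
  /8 122.0.0.0: MATCH
  /11 135.160.0.0: no
  /12 201.80.0.0: no
  /0 0.0.0.0: MATCH
Selected: next-hop 184.160.103.184 via eth1 (matched /8)


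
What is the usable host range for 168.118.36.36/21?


Network: 168.118.32.0
Broadcast: 168.118.39.255
First usable = network + 1
Last usable = broadcast - 1
Range: 168.118.32.1 to 168.118.39.254


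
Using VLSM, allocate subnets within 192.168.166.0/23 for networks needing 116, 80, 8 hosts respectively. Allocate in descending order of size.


116 hosts -> /25 (126 usable): 192.168.166.0/25
80 hosts -> /25 (126 usable): 192.168.166.128/25
8 hosts -> /28 (14 usable): 192.168.167.0/28
Allocation: 192.168.166.0/25 (116 hosts, 126 usable); 192.168.166.128/25 (80 hosts, 126 usable); 192.168.167.0/28 (8 hosts, 14 usable)


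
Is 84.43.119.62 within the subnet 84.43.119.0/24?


Subnet network: 84.43.119.0
Test IP AND mask: 84.43.119.0
Yes, 84.43.119.62 is in 84.43.119.0/24


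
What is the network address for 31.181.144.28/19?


IP:   00011111.10110101.10010000.00011100
Mask: 11111111.11111111.11100000.00000000
AND operation:
Net:  00011111.10110101.10000000.00000000
Network: 31.181.128.0/19


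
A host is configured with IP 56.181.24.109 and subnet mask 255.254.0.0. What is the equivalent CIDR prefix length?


Binary: 11111111.11111110.00000000.00000000
Count leading 1s
Prefix: /15


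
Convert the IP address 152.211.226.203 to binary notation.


152 = 10011000
211 = 11010011
226 = 11100010
203 = 11001011
Binary: 10011000.11010011.11100010.11001011


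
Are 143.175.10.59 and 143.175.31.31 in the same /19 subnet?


Mask: 255.255.224.0
143.175.10.59 AND mask = 143.175.0.0
143.175.31.31 AND mask = 143.175.0.0
Yes, same subnet (143.175.0.0)


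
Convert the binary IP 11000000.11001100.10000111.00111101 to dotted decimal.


11000000 = 192
11001100 = 204
10000111 = 135
00111101 = 61
IP: 192.204.135.61


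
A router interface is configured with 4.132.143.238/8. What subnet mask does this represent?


/8 means 8 network bits, 24 host bits
Binary: 11111111000000000000000000000000
Mask: 255.0.0.0


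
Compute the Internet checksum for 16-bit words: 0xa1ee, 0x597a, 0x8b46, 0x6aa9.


Sum all words (with carry folding):
+ 0xa1ee = 0xa1ee
+ 0x597a = 0xfb68
+ 0x8b46 = 0x86af
+ 0x6aa9 = 0xf158
One's complement: ~0xf158
Checksum = 0x0ea7


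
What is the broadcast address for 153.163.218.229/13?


Network: 153.160.0.0/13
Host bits = 19
Set all host bits to 1:
Broadcast: 153.167.255.255


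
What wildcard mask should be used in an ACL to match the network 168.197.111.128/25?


Subnet mask: 255.255.255.128
Wildcard = 255.255.255.255 - subnet mask
255 - 255 = 0
255 - 255 = 0
255 - 255 = 0
255 - 128 = 127
Wildcard: 0.0.0.127


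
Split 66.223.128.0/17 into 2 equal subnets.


New prefix = 17 + 1 = 18
Each subnet has 16384 addresses
  66.223.128.0/18
  66.223.192.0/18
Subnets: 66.223.128.0/18, 66.223.192.0/18


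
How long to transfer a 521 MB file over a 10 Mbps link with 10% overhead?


Effective throughput = 10 * (1 - 10/100) = 9 Mbps
File size in Mb = 521 * 8 = 4168 Mb
Time = 4168 / 9
Time = 463.1111 seconds


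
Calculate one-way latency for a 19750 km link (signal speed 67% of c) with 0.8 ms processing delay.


Speed = 0.67 * 3e5 km/s = 201000 km/s
Propagation delay = 19750 / 201000 = 0.0983 s = 98.2587 ms
Processing delay = 0.8 ms
Total one-way latency = 99.0587 ms


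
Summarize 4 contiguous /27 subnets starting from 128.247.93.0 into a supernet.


Original prefix: /27
Number of subnets: 4 = 2^2
New prefix = 27 - 2 = 25
Supernet: 128.247.93.0/25


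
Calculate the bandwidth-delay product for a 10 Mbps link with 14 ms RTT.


BDP = bandwidth * RTT
= 10 Mbps * 14 ms
= 10 * 1e6 * 14 / 1000 bits
= 140000 bits
= 17500 bytes
= 17.0898 KB
BDP = 140000 bits (17500 bytes)


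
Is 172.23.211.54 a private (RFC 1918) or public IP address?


RFC 1918 private ranges:
  10.0.0.0/8 (10.0.0.0 - 10.255.255.255)
  172.16.0.0/12 (172.16.0.0 - 172.31.255.255)
  192.168.0.0/16 (192.168.0.0 - 192.168.255.255)
Private (in 172.16.0.0/12)


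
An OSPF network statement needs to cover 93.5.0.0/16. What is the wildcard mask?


Subnet mask: 255.255.0.0
Wildcard = 255.255.255.255 - subnet mask
255 - 255 = 0
255 - 255 = 0
255 - 0 = 255
255 - 0 = 255
Wildcard: 0.0.255.255


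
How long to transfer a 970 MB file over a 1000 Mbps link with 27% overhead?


Effective throughput = 1000 * (1 - 27/100) = 730 Mbps
File size in Mb = 970 * 8 = 7760 Mb
Time = 7760 / 730
Time = 10.6301 seconds


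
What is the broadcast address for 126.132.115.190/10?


Network: 126.128.0.0/10
Host bits = 22
Set all host bits to 1:
Broadcast: 126.191.255.255


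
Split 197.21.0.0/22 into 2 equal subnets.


New prefix = 22 + 1 = 23
Each subnet has 512 addresses
  197.21.0.0/23
  197.21.2.0/23
Subnets: 197.21.0.0/23, 197.21.2.0/23


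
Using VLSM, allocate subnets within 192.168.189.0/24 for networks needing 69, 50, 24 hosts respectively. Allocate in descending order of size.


69 hosts -> /25 (126 usable): 192.168.189.0/25
50 hosts -> /26 (62 usable): 192.168.189.128/26
24 hosts -> /27 (30 usable): 192.168.189.192/27
Allocation: 192.168.189.0/25 (69 hosts, 126 usable); 192.168.189.128/26 (50 hosts, 62 usable); 192.168.189.192/27 (24 hosts, 30 usable)


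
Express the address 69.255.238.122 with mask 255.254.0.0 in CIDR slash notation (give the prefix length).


Binary: 11111111.11111110.00000000.00000000
Count leading 1s
Prefix: /15


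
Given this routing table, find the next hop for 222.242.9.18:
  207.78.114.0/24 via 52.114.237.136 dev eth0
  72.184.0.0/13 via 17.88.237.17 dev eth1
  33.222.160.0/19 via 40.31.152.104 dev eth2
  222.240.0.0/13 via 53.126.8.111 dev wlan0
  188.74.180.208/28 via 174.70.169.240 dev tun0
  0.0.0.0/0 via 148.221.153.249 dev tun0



Longest prefix match for 222.242.9.18:
  /24 207.78.114.0: no
  /13 72.184.0.0: no
  /19 33.222.160.0: no
  /13 222.240.0.0: MATCH
  /28 188.74.180.208: no
  /0 0.0.0.0: MATCH
Selected: next-hop 53.126.8.111 via wlan0 (matched /13)


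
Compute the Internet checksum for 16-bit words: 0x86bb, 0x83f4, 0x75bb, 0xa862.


Sum all words (with carry folding):
+ 0x86bb = 0x86bb
+ 0x83f4 = 0x0ab0
+ 0x75bb = 0x806b
+ 0xa862 = 0x28ce
One's complement: ~0x28ce
Checksum = 0xd731
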